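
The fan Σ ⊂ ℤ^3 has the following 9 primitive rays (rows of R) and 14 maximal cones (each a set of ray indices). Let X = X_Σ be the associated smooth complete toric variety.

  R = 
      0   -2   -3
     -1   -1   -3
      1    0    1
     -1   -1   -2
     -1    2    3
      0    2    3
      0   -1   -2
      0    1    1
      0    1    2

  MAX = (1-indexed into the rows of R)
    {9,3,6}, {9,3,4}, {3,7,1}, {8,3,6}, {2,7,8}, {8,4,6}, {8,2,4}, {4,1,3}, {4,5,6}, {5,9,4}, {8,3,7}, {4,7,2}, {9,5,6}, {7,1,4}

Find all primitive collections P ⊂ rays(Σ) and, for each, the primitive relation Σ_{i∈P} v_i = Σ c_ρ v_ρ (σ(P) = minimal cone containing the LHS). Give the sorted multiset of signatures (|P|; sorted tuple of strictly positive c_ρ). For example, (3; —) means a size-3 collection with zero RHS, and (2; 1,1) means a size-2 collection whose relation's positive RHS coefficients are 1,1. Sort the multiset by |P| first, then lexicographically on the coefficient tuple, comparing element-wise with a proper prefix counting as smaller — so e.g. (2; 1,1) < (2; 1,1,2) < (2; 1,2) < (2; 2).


20 minimal non-faces of Δ(Σ) (on 9 rays):

  P = {1,6}:  v_{1} + v_{6} = 0 — sig = (2; —)
  P = {7,9}:  v_{7} + v_{9} = 0 — sig = (2; —)
  P = {1,8}:  v_{1} + v_{8} = v_{7} — sig = (2; 1)
  P = {2,3}:  v_{2} + v_{3} = v_{7} — sig = (2; 1)
  P = {6,7}:  v_{6} + v_{7} = v_{8} — sig = (2; 1)
  P = {8,9}:  v_{8} + v_{9} = v_{6} — sig = (2; 1)
  P = {1,5}:  v_{1} + v_{5} = v_{4} + v_{9} — sig = (2; 1,1)
  P = {1,9}:  v_{1} + v_{9} = v_{3} + v_{4} — sig = (2; 1,1)
  P = {2,9}:  v_{2} + v_{9} = v_{4} + v_{8} — sig = (2; 1,1)
  P = {5,7}:  v_{5} + v_{7} = v_{4} + v_{6} — sig = (2; 1,1)
  P = {2,5}:  v_{2} + v_{5} = 2·v_{4} + v_{6} + v_{8} — sig = (2; 1,1,2)
  P = {1,2}:  v_{1} + v_{2} = v_{4} + 2·v_{7} — sig = (2; 1,2)
  P = {2,6}:  v_{2} + v_{6} = v_{4} + 2·v_{8} — sig = (2; 1,2)
  P = {5,8}:  v_{5} + v_{8} = v_{4} + 2·v_{6} — sig = (2; 1,2)
  P = {3,5}:  v_{3} + v_{5} = 2·v_{9} — sig = (2; 2)
  P = {3,4,8}:  v_{3} + v_{4} + v_{8} = 0 — sig = (3; —)
  P = {3,4,6}:  v_{3} + v_{4} + v_{6} = v_{9} — sig = (3; 1)
  P = {3,4,7}:  v_{3} + v_{4} + v_{7} = v_{1} — sig = (3; 1)
  P = {4,6,9}:  v_{4} + v_{6} + v_{9} = v_{5} — sig = (3; 1)
  P = {4,7,8}:  v_{4} + v_{7} + v_{8} = v_{2} — sig = (3; 1)

Sorted signature multiset PRS(X):
{ (2; —) ×2,  (2; 1) ×4,  (2; 1,1) ×4,  (2; 1,1,2),  (2; 1,2) ×3,  (2; 2),  (3; —),  (3; 1) ×4 }


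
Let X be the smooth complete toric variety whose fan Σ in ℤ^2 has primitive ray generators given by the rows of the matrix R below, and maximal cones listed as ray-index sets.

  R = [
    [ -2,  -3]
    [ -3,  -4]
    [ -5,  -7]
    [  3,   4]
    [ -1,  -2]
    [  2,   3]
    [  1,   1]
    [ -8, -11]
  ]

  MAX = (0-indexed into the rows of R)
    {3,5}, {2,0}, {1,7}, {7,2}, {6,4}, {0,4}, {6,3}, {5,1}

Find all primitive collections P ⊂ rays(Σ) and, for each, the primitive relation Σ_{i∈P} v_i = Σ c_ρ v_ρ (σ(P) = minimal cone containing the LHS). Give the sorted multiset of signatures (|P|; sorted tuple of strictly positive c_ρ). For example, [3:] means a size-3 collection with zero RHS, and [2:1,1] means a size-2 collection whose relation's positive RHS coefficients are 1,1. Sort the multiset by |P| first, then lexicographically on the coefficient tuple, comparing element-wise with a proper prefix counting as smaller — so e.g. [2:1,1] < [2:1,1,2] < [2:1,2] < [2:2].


Primitive collections (20):

  {0,5}:  v_{0} + v_{5} = 0 ; sig = [2:]
  {1,3}:  v_{1} + v_{3} = 0 ; sig = [2:]
  {0,1}:  v_{0} + v_{1} = v_{2} ; sig = [2:1]
  {0,3}:  v_{0} + v_{3} = v_{6} ; sig = [2:1]
  {0,6}:  v_{0} + v_{6} = v_{4} ; sig = [2:1]
  {1,2}:  v_{1} + v_{2} = v_{7} ; sig = [2:1]
  {1,6}:  v_{1} + v_{6} = v_{0} ; sig = [2:1]
  {2,3}:  v_{2} + v_{3} = v_{0} ; sig = [2:1]
  {2,5}:  v_{2} + v_{5} = v_{1} ; sig = [2:1]
  {3,7}:  v_{3} + v_{7} = v_{2} ; sig = [2:1]
  {4,5}:  v_{4} + v_{5} = v_{6} ; sig = [2:1]
  {5,6}:  v_{5} + v_{6} = v_{3} ; sig = [2:1]
  {6,7}:  v_{6} + v_{7} = v_{0} + v_{2} ; sig = [2:1,1]
  {4,7}:  v_{4} + v_{7} = 2·v_{0} + v_{2} ; sig = [2:1,2]
  {0,7}:  v_{0} + v_{7} = 2·v_{2} ; sig = [2:2]
  {1,4}:  v_{1} + v_{4} = 2·v_{0} ; sig = [2:2]
  {2,6}:  v_{2} + v_{6} = 2·v_{0} ; sig = [2:2]
  {3,4}:  v_{3} + v_{4} = 2·v_{6} ; sig = [2:2]
  {5,7}:  v_{5} + v_{7} = 2·v_{1} ; sig = [2:2]
  {2,4}:  v_{2} + v_{4} = 3·v_{0} ; sig = [2:3]

Hence PRS(X_Σ) =
    |P|=2: 20 collections, coeffs (), (), (1), (1), (1), (1), (1), (1), (1), (1), (1), (1), (1,1), (1,2), (2), (2), (2), (2), (2), (3)


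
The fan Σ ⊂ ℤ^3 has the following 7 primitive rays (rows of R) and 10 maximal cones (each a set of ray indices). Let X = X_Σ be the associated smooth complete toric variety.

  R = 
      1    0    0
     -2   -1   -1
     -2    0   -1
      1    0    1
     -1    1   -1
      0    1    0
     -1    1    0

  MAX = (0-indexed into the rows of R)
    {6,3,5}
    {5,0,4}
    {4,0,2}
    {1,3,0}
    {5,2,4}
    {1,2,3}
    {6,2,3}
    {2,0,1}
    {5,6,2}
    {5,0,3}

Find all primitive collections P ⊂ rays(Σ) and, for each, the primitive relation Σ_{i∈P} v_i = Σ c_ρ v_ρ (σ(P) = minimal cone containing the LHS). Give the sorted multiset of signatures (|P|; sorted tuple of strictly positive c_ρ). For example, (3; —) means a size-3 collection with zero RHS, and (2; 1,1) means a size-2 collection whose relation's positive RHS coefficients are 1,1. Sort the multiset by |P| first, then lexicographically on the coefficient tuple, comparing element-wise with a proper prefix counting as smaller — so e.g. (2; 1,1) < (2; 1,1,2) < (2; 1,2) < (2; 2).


9 minimal non-faces of Δ(Σ) (on 7 rays):

  • {0,6}:  v_{0} + v_{6} = v_{5} ; sig = (2; 1)
  • {1,5}:  v_{1} + v_{5} = v_{2} ; sig = (2; 1)
  • {3,4}:  v_{3} + v_{4} = v_{5} ; sig = (2; 1)
  • {1,4}:  v_{1} + v_{4} = v_{0} + 2·v_{2} ; sig = (2; 1,2)
  • {1,6}:  v_{1} + v_{6} = 2·v_{2} + v_{3} ; sig = (2; 1,2)
  • {4,6}:  v_{4} + v_{6} = v_{2} + 2·v_{5} ; sig = (2; 1,2)
  • {0,2,3}:  v_{0} + v_{2} + v_{3} = 0 ; sig = (3; —)
  • {0,2,5}:  v_{0} + v_{2} + v_{5} = v_{4} ; sig = (3; 1)
  • {2,3,5}:  v_{2} + v_{3} + v_{5} = v_{6} ; sig = (3; 1)

so the primitive-relation signature multiset is
[(2; 1), (2; 1), (2; 1), (2; 1,2), (2; 1,2), (2; 1,2), (3; —), (3; 1), (3; 1)]


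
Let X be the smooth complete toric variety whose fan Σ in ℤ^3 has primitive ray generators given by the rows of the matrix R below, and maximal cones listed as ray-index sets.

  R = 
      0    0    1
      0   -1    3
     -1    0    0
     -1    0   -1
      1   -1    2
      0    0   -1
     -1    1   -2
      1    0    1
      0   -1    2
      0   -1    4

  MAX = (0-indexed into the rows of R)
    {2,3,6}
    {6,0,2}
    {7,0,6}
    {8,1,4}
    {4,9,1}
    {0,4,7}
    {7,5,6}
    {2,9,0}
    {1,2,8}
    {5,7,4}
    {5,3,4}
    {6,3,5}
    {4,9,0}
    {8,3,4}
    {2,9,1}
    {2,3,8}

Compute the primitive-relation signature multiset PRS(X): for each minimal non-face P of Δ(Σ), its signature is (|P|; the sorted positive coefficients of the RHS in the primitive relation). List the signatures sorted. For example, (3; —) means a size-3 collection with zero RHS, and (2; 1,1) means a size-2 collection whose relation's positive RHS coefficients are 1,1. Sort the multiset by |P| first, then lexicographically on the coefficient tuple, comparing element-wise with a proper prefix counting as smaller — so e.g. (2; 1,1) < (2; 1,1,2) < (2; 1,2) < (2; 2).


|primitive collections| = 21. Relations:

  P={0,5}:  v_{0} + v_{5} = 0  →  sig = (2; —)
  P={3,7}:  v_{3} + v_{7} = 0  →  sig = (2; —)
  P={4,6}:  v_{4} + v_{6} = 0  →  sig = (2; —)
  P={0,1}:  v_{0} + v_{1} = v_{9}  →  sig = (2; 1)
  P={0,3}:  v_{0} + v_{3} = v_{2}  →  sig = (2; 1)
  P={0,8}:  v_{0} + v_{8} = v_{1}  →  sig = (2; 1)
  P={1,5}:  v_{1} + v_{5} = v_{8}  →  sig = (2; 1)
  P={2,4}:  v_{2} + v_{4} = v_{8}  →  sig = (2; 1)
  P={2,5}:  v_{2} + v_{5} = v_{3}  →  sig = (2; 1)
  P={2,7}:  v_{2} + v_{7} = v_{0}  →  sig = (2; 1)
  P={5,9}:  v_{5} + v_{9} = v_{1}  →  sig = (2; 1)
  P={6,8}:  v_{6} + v_{8} = v_{2}  →  sig = (2; 1)
  P={1,3}:  v_{1} + v_{3} = v_{2} + v_{8}  →  sig = (2; 1,1)
  P={1,6}:  v_{1} + v_{6} = v_{0} + v_{2}  →  sig = (2; 1,1)
  P={3,9}:  v_{3} + v_{9} = v_{1} + v_{2}  →  sig = (2; 1,1)
  P={5,8}:  v_{5} + v_{8} = v_{3} + v_{4}  →  sig = (2; 1,1)
  P={7,8}:  v_{7} + v_{8} = v_{0} + v_{4}  →  sig = (2; 1,1)
  P={1,7}:  v_{1} + v_{7} = 2·v_{0} + v_{4}  →  sig = (2; 1,2)
  P={6,9}:  v_{6} + v_{9} = 2·v_{0} + v_{2}  →  sig = (2; 1,2)
  P={7,9}:  v_{7} + v_{9} = 3·v_{0} + v_{4}  →  sig = (2; 1,3)
  P={8,9}:  v_{8} + v_{9} = 2·v_{1}  →  sig = (2; 2)

Signatures (|P|; sorted positive RHS coefficients), sorted:
    (2; —)
    (2; —)
    (2; —)
    (2; 1)
    (2; 1)
    (2; 1)
    (2; 1)
    (2; 1)
    (2; 1)
    (2; 1)
    (2; 1)
    (2; 1)
    (2; 1,1)
    (2; 1,1)
    (2; 1,1)
    (2; 1,1)
    (2; 1,1)
    (2; 1,2)
    (2; 1,2)
    (2; 1,3)
    (2; 2)


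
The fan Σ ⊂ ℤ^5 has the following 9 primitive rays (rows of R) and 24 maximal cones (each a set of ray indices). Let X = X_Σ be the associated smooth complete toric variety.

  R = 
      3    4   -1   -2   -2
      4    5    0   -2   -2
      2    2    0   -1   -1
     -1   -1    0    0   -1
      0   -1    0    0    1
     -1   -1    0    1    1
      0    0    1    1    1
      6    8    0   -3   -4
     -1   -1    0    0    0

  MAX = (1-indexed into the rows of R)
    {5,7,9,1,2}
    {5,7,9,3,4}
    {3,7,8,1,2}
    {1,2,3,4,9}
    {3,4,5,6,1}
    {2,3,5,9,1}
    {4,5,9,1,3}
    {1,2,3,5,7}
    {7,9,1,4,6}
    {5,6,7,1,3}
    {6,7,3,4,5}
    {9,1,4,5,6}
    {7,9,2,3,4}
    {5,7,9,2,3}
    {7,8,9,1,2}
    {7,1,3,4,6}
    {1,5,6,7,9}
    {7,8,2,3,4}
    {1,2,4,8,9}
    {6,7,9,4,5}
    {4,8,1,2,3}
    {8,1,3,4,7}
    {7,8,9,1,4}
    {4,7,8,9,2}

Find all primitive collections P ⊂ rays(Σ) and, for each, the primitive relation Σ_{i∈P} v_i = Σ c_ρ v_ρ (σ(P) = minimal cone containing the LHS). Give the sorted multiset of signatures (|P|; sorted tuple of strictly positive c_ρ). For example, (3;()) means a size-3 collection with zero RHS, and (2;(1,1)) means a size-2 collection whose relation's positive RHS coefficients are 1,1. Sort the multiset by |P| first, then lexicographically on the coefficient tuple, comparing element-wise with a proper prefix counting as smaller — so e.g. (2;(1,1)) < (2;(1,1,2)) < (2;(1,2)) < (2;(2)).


9 minimal non-faces of Δ(Σ) (on 9 rays):

  P={2,6}:  v_{2} + v_{6} = v_{1} + v_{7} ; sig = (2;(1,1))
  P={5,8}:  v_{5} + v_{8} = v_{2} + v_{3} ; sig = (2;(1,1))
  P={6,8}:  v_{6} + v_{8} = 2·v_{1} + v_{4} + 2·v_{7} ; sig = (2;(1,2,2))
  P={3,6,9}:  v_{3} + v_{6} + v_{9} = 0 ; sig = (3;())
  P={2,4,5}:  v_{2} + v_{4} + v_{5} = 2·v_{3} + v_{9} ; sig = (3;(1,2))
  P={3,8,9}:  v_{3} + v_{8} + v_{9} = 2·v_{2} + v_{4} ; sig = (3;(1,2))
  P={1,2,4,7}:  v_{1} + v_{2} + v_{4} + v_{7} = v_{8} ; sig = (4;(1))
  P={1,3,7,9}:  v_{1} + v_{3} + v_{7} + v_{9} = v_{2} ; sig = (4;(1))
  P={1,4,5,7}:  v_{1} + v_{4} + v_{5} + v_{7} = v_{3} ; sig = (4;(1))

Sorted signature multiset PRS(X):
[(2;(1,1)), (2;(1,1)), (2;(1,2,2)), (3;()), (3;(1,2)), (3;(1,2)), (4;(1)), (4;(1)), (4;(1))]


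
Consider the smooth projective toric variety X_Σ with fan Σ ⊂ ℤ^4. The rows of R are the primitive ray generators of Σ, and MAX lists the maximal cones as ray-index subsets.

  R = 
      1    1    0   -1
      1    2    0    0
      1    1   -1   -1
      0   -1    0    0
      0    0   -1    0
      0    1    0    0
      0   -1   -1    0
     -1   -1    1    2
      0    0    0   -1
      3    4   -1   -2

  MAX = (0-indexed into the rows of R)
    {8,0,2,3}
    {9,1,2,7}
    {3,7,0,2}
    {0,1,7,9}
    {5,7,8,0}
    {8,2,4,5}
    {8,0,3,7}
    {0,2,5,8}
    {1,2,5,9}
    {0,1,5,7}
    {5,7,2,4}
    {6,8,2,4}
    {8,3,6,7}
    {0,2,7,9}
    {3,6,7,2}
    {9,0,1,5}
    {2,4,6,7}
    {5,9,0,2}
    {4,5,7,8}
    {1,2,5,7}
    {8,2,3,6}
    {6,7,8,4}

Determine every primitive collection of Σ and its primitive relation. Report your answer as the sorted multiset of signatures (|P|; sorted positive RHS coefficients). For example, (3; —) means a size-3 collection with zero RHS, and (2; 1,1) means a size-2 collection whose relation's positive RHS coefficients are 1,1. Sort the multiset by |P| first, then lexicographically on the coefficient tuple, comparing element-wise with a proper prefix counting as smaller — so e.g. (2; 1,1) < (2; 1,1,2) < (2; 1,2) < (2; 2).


|primitive collections| = 17. Relations:

  P={3,5}:  v_{3} + v_{5} = 0 ; sig = (2; —)
  P={0,4}:  v_{0} + v_{4} = v_{2} ; sig = (2; 1)
  P={3,4}:  v_{3} + v_{4} = v_{6} ; sig = (2; 1)
  P={5,6}:  v_{5} + v_{6} = v_{4} ; sig = (2; 1)
  P={0,6}:  v_{0} + v_{6} = v_{2} + v_{3} ; sig = (2; 1,1)
  P={1,8}:  v_{1} + v_{8} = v_{0} + v_{5} ; sig = (2; 1,1)
  P={1,3}:  v_{1} + v_{3} = v_{0} + v_{2} + v_{7} ; sig = (2; 1,1,1)
  P={1,4}:  v_{1} + v_{4} = 2·v_{2} + v_{5} + v_{7} ; sig = (2; 1,1,2)
  P={8,9}:  v_{8} + v_{9} = 2·v_{0} + v_{2} + v_{5} ; sig = (2; 1,1,2)
  P={6,9}:  v_{6} + v_{9} = v_{0} + 3·v_{2} + v_{7} ; sig = (2; 1,1,3)
  P={1,6}:  v_{1} + v_{6} = 2·v_{2} + v_{7} ; sig = (2; 1,2)
  P={4,9}:  v_{4} + v_{9} = v_{1} + 2·v_{2} ; sig = (2; 1,2)
  P={3,9}:  v_{3} + v_{9} = 2·v_{0} + 2·v_{2} + v_{7} ; sig = (2; 1,2,2)
  P={2,7,8}:  v_{2} + v_{7} + v_{8} = 0 ; sig = (3; —)
  P={0,1,2}:  v_{0} + v_{1} + v_{2} = v_{9} ; sig = (3; 1)
  P={5,7,9}:  v_{5} + v_{7} + v_{9} = 2·v_{1} ; sig = (3; 2)
  P={0,2,5,7}:  v_{0} + v_{2} + v_{5} + v_{7} = v_{1} ; sig = (4; 1)

so the primitive-relation signature multiset is
    |P|=2: 13 collections, coeffs (), (1), (1), (1), (1,1), (1,1), (1,1,1), (1,1,2), (1,1,2), (1,1,3), (1,2), (1,2), (1,2,2)
    |P|=3: 3 collections, coeffs (), (1), (2)
    |P|=4: 1 collection, coeffs (1)


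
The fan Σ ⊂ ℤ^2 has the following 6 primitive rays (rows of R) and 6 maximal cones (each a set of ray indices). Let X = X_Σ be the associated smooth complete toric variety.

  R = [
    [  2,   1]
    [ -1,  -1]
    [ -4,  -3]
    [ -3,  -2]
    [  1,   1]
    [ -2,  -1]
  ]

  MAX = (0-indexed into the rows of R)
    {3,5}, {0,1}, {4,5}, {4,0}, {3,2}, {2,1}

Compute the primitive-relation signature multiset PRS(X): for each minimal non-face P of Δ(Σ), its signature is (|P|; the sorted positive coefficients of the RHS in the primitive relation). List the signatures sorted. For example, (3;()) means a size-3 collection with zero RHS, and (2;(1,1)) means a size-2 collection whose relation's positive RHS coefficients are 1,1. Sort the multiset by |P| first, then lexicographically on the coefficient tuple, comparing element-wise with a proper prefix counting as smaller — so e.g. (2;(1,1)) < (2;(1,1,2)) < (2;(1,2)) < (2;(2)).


Σ has 9 primitive collections:

  • {0,5}:  v_{0} + v_{5} = 0 ; sig = (2;())
  • {1,4}:  v_{1} + v_{4} = 0 ; sig = (2;())
  • {0,3}:  v_{0} + v_{3} = v_{1} ; sig = (2;(1))
  • {1,3}:  v_{1} + v_{3} = v_{2} ; sig = (2;(1))
  • {1,5}:  v_{1} + v_{5} = v_{3} ; sig = (2;(1))
  • {2,4}:  v_{2} + v_{4} = v_{3} ; sig = (2;(1))
  • {3,4}:  v_{3} + v_{4} = v_{5} ; sig = (2;(1))
  • {0,2}:  v_{0} + v_{2} = 2·v_{1} ; sig = (2;(2))
  • {2,5}:  v_{2} + v_{5} = 2·v_{3} ; sig = (2;(2))

Signatures (|P|; sorted positive RHS coefficients), sorted:
    |P|=2: 9 collections, coeffs (), (), (1), (1), (1), (1), (1), (2), (2)


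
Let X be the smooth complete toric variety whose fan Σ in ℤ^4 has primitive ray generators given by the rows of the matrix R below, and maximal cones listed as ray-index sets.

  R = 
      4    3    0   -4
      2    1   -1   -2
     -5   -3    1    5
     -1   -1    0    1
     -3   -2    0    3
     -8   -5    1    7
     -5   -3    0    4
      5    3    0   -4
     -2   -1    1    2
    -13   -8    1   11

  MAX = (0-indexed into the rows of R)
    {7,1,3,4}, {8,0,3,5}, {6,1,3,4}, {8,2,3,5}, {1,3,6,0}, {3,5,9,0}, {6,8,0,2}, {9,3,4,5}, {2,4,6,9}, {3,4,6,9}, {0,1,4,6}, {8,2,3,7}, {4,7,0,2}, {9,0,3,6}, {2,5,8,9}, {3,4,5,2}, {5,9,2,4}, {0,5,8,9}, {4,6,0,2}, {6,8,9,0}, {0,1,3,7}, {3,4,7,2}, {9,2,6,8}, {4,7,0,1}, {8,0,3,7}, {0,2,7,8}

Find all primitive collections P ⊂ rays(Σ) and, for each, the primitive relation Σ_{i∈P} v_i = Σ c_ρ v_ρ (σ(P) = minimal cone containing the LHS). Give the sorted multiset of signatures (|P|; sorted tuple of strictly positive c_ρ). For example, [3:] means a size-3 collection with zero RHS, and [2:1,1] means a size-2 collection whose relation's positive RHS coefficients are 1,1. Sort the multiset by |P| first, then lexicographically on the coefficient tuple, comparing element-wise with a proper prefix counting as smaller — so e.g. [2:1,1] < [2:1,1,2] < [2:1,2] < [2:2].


Σ has 19 primitive collections:

  • {1,8}:  v_{1} + v_{8} = 0  so sig = [2:]
  • {6,7}:  v_{6} + v_{7} = 0  so sig = [2:]
  • {1,2}:  v_{1} + v_{2} = v_{4}  so sig = [2:1]
  • {4,8}:  v_{4} + v_{8} = v_{2}  so sig = [2:1]
  • {5,6}:  v_{5} + v_{6} = v_{9}  so sig = [2:1]
  • {7,9}:  v_{7} + v_{9} = v_{5}  so sig = [2:1]
  • {1,5}:  v_{1} + v_{5} = v_{3} + v_{6}  so sig = [2:1,1]
  • {5,7}:  v_{5} + v_{7} = v_{3} + v_{8}  so sig = [2:1,1]
  • {1,9}:  v_{1} + v_{9} = v_{3} + 2·v_{6}  so sig = [2:1,2]
  • {0,3,4}:  v_{0} + v_{3} + v_{4} = 0  so sig = [3:]
  • {0,2,3}:  v_{0} + v_{2} + v_{3} = v_{8}  so sig = [3:1]
  • {3,6,8}:  v_{3} + v_{6} + v_{8} = v_{5}  so sig = [3:1]
  • {0,4,5}:  v_{0} + v_{4} + v_{5} = v_{6} + v_{8}  so sig = [3:1,1]
  • {2,3,6}:  v_{2} + v_{3} + v_{6} = v_{4} + v_{5}  so sig = [3:1,1]
  • {0,2,5}:  v_{0} + v_{2} + v_{5} = v_{6} + 2·v_{8}  so sig = [3:1,2]
  • {0,4,9}:  v_{0} + v_{4} + v_{9} = 2·v_{6} + v_{8}  so sig = [3:1,2]
  • {2,3,9}:  v_{2} + v_{3} + v_{9} = v_{4} + 2·v_{5}  so sig = [3:1,2]
  • {3,8,9}:  v_{3} + v_{8} + v_{9} = 2·v_{5}  so sig = [3:2]
  • {0,2,9}:  v_{0} + v_{2} + v_{9} = 2·v_{6} + 2·v_{8}  so sig = [3:2,2]

so the primitive-relation signature multiset is
    [2:]
    [2:]
    [2:1]
    [2:1]
    [2:1]
    [2:1]
    [2:1,1]
    [2:1,1]
    [2:1,2]
    [3:]
    [3:1]
    [3:1]
    [3:1,1]
    [3:1,1]
    [3:1,2]
    [3:1,2]
    [3:1,2]
    [3:2]
    [3:2,2]


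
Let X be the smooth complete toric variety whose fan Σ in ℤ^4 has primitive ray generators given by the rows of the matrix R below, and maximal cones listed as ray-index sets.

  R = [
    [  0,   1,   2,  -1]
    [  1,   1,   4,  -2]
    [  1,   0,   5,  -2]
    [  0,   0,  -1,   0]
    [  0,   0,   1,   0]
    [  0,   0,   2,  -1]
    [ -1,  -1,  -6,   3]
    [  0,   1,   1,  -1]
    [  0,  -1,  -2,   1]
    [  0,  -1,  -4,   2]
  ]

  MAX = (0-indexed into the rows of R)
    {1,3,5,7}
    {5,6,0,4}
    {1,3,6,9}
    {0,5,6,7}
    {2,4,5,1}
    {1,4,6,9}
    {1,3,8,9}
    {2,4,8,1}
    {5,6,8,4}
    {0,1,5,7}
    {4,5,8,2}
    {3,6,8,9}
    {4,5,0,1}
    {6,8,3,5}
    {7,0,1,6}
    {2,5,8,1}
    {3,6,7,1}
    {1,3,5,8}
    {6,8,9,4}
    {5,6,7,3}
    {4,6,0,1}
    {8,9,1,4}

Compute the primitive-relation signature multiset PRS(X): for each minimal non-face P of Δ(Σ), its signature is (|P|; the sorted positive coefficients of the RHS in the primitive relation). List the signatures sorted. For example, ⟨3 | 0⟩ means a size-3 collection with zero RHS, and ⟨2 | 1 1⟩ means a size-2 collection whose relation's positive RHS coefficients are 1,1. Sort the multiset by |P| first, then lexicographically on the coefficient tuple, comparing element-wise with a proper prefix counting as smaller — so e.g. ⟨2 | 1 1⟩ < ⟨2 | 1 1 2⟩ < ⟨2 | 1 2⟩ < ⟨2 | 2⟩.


The 16 primitive collections of Σ (r=10, n=4):

  P={0,8}:  v_{0} + v_{8} = 0 ; sig = ⟨2 | 0⟩
  P={3,4}:  v_{3} + v_{4} = 0 ; sig = ⟨2 | 0⟩
  P={0,3}:  v_{0} + v_{3} = v_{7} ; sig = ⟨2 | 1⟩
  P={4,7}:  v_{4} + v_{7} = v_{0} ; sig = ⟨2 | 1⟩
  P={5,9}:  v_{5} + v_{9} = v_{8} ; sig = ⟨2 | 1⟩
  P={7,8}:  v_{7} + v_{8} = v_{3} ; sig = ⟨2 | 1⟩
  P={0,9}:  v_{0} + v_{9} = v_{1} + v_{6} ; sig = ⟨2 | 1 1⟩
  P={2,6}:  v_{2} + v_{6} = v_{4} + v_{8} ; sig = ⟨2 | 1 1⟩
  P={2,7}:  v_{2} + v_{7} = v_{1} + v_{5} ; sig = ⟨2 | 1 1⟩
  P={0,2}:  v_{0} + v_{2} = v_{1} + v_{4} + v_{5} ; sig = ⟨2 | 1 1 1⟩
  P={2,3}:  v_{2} + v_{3} = v_{1} + v_{5} + v_{8} ; sig = ⟨2 | 1 1 1⟩
  P={7,9}:  v_{7} + v_{9} = v_{1} + v_{3} + v_{6} ; sig = ⟨2 | 1 1 1⟩
  P={2,9}:  v_{2} + v_{9} = v_{1} + v_{4} + 2·v_{8} ; sig = ⟨2 | 1 1 2⟩
  P={1,5,6}:  v_{1} + v_{5} + v_{6} = 0 ; sig = ⟨3 | 0⟩
  P={1,6,8}:  v_{1} + v_{6} + v_{8} = v_{9} ; sig = ⟨3 | 1⟩
  P={1,4,5,8}:  v_{1} + v_{4} + v_{5} + v_{8} = v_{2} ; sig = ⟨4 | 1⟩

Hence PRS(X_Σ) =
[⟨2 | 0⟩, ⟨2 | 0⟩, ⟨2 | 1⟩, ⟨2 | 1⟩, ⟨2 | 1⟩, ⟨2 | 1⟩, ⟨2 | 1 1⟩, ⟨2 | 1 1⟩, ⟨2 | 1 1⟩, ⟨2 | 1 1 1⟩, ⟨2 | 1 1 1⟩, ⟨2 | 1 1 1⟩, ⟨2 | 1 1 2⟩, ⟨3 | 0⟩, ⟨3 | 1⟩, ⟨4 | 1⟩]


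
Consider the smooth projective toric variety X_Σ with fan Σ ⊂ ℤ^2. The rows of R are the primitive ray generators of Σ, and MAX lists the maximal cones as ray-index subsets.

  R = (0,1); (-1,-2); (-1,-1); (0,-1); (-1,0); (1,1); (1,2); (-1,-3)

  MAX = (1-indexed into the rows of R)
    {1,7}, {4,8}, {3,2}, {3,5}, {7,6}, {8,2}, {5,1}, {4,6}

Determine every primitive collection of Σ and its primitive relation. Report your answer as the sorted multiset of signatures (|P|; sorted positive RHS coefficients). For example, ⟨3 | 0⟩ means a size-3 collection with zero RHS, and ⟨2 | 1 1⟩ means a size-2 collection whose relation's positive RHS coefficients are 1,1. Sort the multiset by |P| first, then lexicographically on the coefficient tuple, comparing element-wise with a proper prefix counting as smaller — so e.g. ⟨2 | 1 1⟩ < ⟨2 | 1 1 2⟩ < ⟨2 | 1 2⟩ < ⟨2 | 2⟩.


Δ(Σ) — 8 vertices, 20 min non-faces:

  P = {1,4}:  v_{1} + v_{4} = 0 ; sig = ⟨2 | 0⟩
  P = {2,7}:  v_{2} + v_{7} = 0 ; sig = ⟨2 | 0⟩
  P = {3,6}:  v_{3} + v_{6} = 0 ; sig = ⟨2 | 0⟩
  P = {1,2}:  v_{1} + v_{2} = v_{3} ; sig = ⟨2 | 1⟩
  P = {1,3}:  v_{1} + v_{3} = v_{5} ; sig = ⟨2 | 1⟩
  P = {1,6}:  v_{1} + v_{6} = v_{7} ; sig = ⟨2 | 1⟩
  P = {1,8}:  v_{1} + v_{8} = v_{2} ; sig = ⟨2 | 1⟩
  P = {2,4}:  v_{2} + v_{4} = v_{8} ; sig = ⟨2 | 1⟩
  P = {2,6}:  v_{2} + v_{6} = v_{4} ; sig = ⟨2 | 1⟩
  P = {3,4}:  v_{3} + v_{4} = v_{2} ; sig = ⟨2 | 1⟩
  P = {3,7}:  v_{3} + v_{7} = v_{1} ; sig = ⟨2 | 1⟩
  P = {4,5}:  v_{4} + v_{5} = v_{3} ; sig = ⟨2 | 1⟩
  P = {4,7}:  v_{4} + v_{7} = v_{6} ; sig = ⟨2 | 1⟩
  P = {5,6}:  v_{5} + v_{6} = v_{1} ; sig = ⟨2 | 1⟩
  P = {7,8}:  v_{7} + v_{8} = v_{4} ; sig = ⟨2 | 1⟩
  P = {5,8}:  v_{5} + v_{8} = v_{2} + v_{3} ; sig = ⟨2 | 1 1⟩
  P = {2,5}:  v_{2} + v_{5} = 2·v_{3} ; sig = ⟨2 | 2⟩
  P = {3,8}:  v_{3} + v_{8} = 2·v_{2} ; sig = ⟨2 | 2⟩
  P = {5,7}:  v_{5} + v_{7} = 2·v_{1} ; sig = ⟨2 | 2⟩
  P = {6,8}:  v_{6} + v_{8} = 2·v_{4} ; sig = ⟨2 | 2⟩

Sorted signature multiset PRS(X):
    |P|=2: 20 collections, coeffs (), (), (), (1), (1), (1), (1), (1), (1), (1), (1), (1), (1), (1), (1), (1,1), (2), (2), (2), (2)


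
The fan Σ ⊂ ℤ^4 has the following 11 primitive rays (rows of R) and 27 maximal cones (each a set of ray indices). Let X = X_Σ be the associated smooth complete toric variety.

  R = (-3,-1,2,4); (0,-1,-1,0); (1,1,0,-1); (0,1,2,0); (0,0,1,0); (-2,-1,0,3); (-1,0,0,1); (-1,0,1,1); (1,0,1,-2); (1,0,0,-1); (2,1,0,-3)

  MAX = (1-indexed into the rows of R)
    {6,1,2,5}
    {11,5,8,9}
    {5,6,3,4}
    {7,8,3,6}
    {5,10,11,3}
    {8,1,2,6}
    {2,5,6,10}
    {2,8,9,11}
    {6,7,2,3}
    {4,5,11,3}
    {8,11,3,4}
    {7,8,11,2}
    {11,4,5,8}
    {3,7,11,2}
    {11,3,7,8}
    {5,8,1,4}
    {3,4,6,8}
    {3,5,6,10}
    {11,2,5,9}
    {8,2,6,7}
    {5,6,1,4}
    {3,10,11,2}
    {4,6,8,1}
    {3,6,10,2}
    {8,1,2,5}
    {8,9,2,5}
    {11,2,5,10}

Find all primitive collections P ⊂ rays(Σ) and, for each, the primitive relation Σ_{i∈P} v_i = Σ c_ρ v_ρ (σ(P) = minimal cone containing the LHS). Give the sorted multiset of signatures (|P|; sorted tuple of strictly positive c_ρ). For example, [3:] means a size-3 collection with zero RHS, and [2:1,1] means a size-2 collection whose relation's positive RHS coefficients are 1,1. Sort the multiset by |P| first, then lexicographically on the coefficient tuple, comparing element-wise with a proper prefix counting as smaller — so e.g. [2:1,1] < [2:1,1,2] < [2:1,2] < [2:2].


|primitive collections| = 22. Relations:

  P={6,11}:  v_{6} + v_{11} = 0 — sig = [2:]
  P={7,10}:  v_{7} + v_{10} = 0 — sig = [2:]
  P={2,4}:  v_{2} + v_{4} = v_{5} — sig = [2:1]
  P={5,7}:  v_{5} + v_{7} = v_{8} — sig = [2:1]
  P={8,10}:  v_{8} + v_{10} = v_{5} — sig = [2:1]
  P={1,3}:  v_{1} + v_{3} = v_{4} + v_{6} — sig = [2:1,1]
  P={1,11}:  v_{1} + v_{11} = v_{5} + v_{8} — sig = [2:1,1]
  P={3,9}:  v_{3} + v_{9} = v_{5} + v_{11} — sig = [2:1,1]
  P={6,9}:  v_{6} + v_{9} = v_{2} + v_{5} + v_{8} — sig = [2:1,1,1]
  P={4,9}:  v_{4} + v_{9} = 2·v_{5} + v_{8} + v_{11} — sig = [2:1,1,2]
  P={7,9}:  v_{7} + v_{9} = v_{2} + 2·v_{8} + v_{11} — sig = [2:1,1,2]
  P={9,10}:  v_{9} + v_{10} = v_{2} + 2·v_{5} + v_{11} — sig = [2:1,1,2]
  P={1,7}:  v_{1} + v_{7} = v_{6} + 2·v_{8} — sig = [2:1,2]
  P={1,10}:  v_{1} + v_{10} = 2·v_{5} + v_{6} — sig = [2:1,2]
  P={4,7}:  v_{4} + v_{7} = v_{3} + 2·v_{8} — sig = [2:1,2]
  P={4,10}:  v_{4} + v_{10} = v_{3} + 2·v_{5} — sig = [2:1,2]
  P={1,9}:  v_{1} + v_{9} = v_{2} + 2·v_{5} + 2·v_{8} — sig = [2:1,2,2]
  P={2,3,8}:  v_{2} + v_{3} + v_{8} = 0 — sig = [3:]
  P={2,3,5}:  v_{2} + v_{3} + v_{5} = v_{10} — sig = [3:1]
  P={3,5,8}:  v_{3} + v_{5} + v_{8} = v_{4} — sig = [3:1]
  P={5,6,8}:  v_{5} + v_{6} + v_{8} = v_{1} — sig = [3:1]
  P={2,5,8,11}:  v_{2} + v_{5} + v_{8} + v_{11} = v_{9} — sig = [4:1]

Signatures (|P|; sorted positive RHS coefficients), sorted:
    |P|=2: 17 collections, coeffs (), (), (1), (1), (1), (1,1), (1,1), (1,1), (1,1,1), (1,1,2), (1,1,2), (1,1,2), (1,2), (1,2), (1,2), (1,2), (1,2,2)
    |P|=3: 4 collections, coeffs (), (1), (1), (1)
    |P|=4: 1 collection, coeffs (1)


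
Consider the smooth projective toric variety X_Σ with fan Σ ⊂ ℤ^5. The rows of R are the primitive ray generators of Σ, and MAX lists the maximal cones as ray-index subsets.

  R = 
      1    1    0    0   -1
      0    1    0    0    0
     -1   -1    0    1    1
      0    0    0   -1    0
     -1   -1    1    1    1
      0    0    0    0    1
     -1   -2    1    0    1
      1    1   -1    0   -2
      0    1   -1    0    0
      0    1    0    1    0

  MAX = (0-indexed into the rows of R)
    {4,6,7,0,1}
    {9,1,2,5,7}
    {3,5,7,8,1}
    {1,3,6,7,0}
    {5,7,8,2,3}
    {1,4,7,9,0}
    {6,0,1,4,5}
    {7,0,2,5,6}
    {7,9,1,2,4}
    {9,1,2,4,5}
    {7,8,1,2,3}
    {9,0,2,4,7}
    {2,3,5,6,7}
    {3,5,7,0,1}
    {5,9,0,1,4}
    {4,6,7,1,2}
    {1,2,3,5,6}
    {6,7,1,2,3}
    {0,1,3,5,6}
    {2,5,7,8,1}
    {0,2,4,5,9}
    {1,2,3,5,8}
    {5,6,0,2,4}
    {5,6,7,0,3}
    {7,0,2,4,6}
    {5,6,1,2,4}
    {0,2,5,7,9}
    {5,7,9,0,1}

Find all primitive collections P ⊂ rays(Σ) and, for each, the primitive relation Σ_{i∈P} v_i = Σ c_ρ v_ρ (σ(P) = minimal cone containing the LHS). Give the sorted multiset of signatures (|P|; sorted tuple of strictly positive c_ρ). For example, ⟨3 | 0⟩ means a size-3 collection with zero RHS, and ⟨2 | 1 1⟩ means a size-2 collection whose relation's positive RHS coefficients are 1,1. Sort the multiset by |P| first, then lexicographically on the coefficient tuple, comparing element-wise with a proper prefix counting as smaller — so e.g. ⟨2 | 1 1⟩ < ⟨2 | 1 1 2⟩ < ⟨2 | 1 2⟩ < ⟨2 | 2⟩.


Minimal non-faces — 12 found among 10 rays, 28 max cones:

  {3,9}:  v_{3} + v_{9} = v_{1}  ⇒ sig = ⟨2 | 1⟩
  {6,9}:  v_{6} + v_{9} = v_{4}  ⇒ sig = ⟨2 | 1⟩
  {3,4}:  v_{3} + v_{4} = v_{1} + v_{6}  ⇒ sig = ⟨2 | 1 1⟩
  {4,8}:  v_{4} + v_{8} = v_{1} + v_{2}  ⇒ sig = ⟨2 | 1 1⟩
  {6,8}:  v_{6} + v_{8} = v_{2} + v_{3}  ⇒ sig = ⟨2 | 1 1⟩
  {0,8}:  v_{0} + v_{8} = v_{1} + v_{5} + v_{7}  ⇒ sig = ⟨2 | 1 1 1⟩
  {8,9}:  v_{8} + v_{9} = 2·v_{1} + v_{2} + v_{5} + v_{7}  ⇒ sig = ⟨2 | 1 1 1 2⟩
  {0,2,3}:  v_{0} + v_{2} + v_{3} = 0  ⇒ sig = ⟨3 | 0⟩
  {0,1,2}:  v_{0} + v_{1} + v_{2} = v_{9}  ⇒ sig = ⟨3 | 1⟩
  {4,5,7}:  v_{4} + v_{5} + v_{7} = v_{0} + v_{2}  ⇒ sig = ⟨3 | 1 1⟩
  {1,5,6,7}:  v_{1} + v_{5} + v_{6} + v_{7} = 0  ⇒ sig = ⟨4 | 0⟩
  {1,2,3,5,7}:  v_{1} + v_{2} + v_{3} + v_{5} + v_{7} = v_{8}  ⇒ sig = ⟨5 | 1⟩

Hence PRS(X_Σ) =
    ⟨2 | 1⟩
    ⟨2 | 1⟩
    ⟨2 | 1 1⟩
    ⟨2 | 1 1⟩
    ⟨2 | 1 1⟩
    ⟨2 | 1 1 1⟩
    ⟨2 | 1 1 1 2⟩
    ⟨3 | 0⟩
    ⟨3 | 1⟩
    ⟨3 | 1 1⟩
    ⟨4 | 0⟩
    ⟨5 | 1⟩


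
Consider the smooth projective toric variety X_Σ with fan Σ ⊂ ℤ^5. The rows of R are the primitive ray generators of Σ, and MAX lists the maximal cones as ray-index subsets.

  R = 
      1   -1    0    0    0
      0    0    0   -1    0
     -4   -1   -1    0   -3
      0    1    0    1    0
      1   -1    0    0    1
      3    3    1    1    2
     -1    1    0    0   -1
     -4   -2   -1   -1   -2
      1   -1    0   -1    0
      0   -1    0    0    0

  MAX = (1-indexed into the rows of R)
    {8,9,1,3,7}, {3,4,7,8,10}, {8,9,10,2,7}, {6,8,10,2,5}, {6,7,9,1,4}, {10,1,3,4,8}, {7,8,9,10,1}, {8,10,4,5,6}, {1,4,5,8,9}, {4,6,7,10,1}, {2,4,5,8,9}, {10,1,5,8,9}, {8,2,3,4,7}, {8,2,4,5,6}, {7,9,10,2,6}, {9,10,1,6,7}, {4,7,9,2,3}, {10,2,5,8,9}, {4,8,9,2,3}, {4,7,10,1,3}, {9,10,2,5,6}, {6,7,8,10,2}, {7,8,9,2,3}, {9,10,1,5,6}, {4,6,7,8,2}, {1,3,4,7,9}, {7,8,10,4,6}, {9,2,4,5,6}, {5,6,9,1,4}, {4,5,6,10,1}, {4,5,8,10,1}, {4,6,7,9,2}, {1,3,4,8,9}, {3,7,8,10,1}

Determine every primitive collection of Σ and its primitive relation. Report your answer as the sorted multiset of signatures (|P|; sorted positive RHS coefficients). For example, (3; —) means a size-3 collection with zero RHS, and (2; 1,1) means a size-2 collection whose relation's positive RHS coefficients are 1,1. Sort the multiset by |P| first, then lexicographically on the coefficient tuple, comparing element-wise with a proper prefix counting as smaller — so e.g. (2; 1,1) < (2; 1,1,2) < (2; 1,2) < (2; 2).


Primitive collections (12):

  P = {5,7}:  v_{5} + v_{7} = 0 — sig = (2; —)
  P = {1,2}:  v_{1} + v_{2} = v_{9} — sig = (2; 1)
  P = {3,6}:  v_{3} + v_{6} = v_{4} + v_{7} — sig = (2; 1,1)
  P = {3,5}:  v_{3} + v_{5} = v_{1} + v_{4} + v_{8} — sig = (2; 1,1,1)
  P = {1,6,8}:  v_{1} + v_{6} + v_{8} = 0 — sig = (3; —)
  P = {2,4,10}:  v_{2} + v_{4} + v_{10} = 0 — sig = (3; —)
  P = {4,9,10}:  v_{4} + v_{9} + v_{10} = v_{1} — sig = (3; 1)
  P = {6,8,9}:  v_{6} + v_{8} + v_{9} = v_{2} — sig = (3; 1)
  P = {2,3,10}:  v_{2} + v_{3} + v_{10} = v_{1} + v_{7} + v_{8} — sig = (3; 1,1,1)
  P = {3,9,10}:  v_{3} + v_{9} + v_{10} = 2·v_{1} + v_{7} + v_{8} — sig = (3; 1,1,2)
  P = {1,4,7,8}:  v_{1} + v_{4} + v_{7} + v_{8} = v_{3} — sig = (4; 1)
  P = {4,7,8,9}:  v_{4} + v_{7} + v_{8} + v_{9} = v_{2} + v_{3} — sig = (4; 1,1)

so the primitive-relation signature multiset is
[(2; —), (2; 1), (2; 1,1), (2; 1,1,1), (3; —), (3; —), (3; 1), (3; 1), (3; 1,1,1), (3; 1,1,2), (4; 1), (4; 1,1)]


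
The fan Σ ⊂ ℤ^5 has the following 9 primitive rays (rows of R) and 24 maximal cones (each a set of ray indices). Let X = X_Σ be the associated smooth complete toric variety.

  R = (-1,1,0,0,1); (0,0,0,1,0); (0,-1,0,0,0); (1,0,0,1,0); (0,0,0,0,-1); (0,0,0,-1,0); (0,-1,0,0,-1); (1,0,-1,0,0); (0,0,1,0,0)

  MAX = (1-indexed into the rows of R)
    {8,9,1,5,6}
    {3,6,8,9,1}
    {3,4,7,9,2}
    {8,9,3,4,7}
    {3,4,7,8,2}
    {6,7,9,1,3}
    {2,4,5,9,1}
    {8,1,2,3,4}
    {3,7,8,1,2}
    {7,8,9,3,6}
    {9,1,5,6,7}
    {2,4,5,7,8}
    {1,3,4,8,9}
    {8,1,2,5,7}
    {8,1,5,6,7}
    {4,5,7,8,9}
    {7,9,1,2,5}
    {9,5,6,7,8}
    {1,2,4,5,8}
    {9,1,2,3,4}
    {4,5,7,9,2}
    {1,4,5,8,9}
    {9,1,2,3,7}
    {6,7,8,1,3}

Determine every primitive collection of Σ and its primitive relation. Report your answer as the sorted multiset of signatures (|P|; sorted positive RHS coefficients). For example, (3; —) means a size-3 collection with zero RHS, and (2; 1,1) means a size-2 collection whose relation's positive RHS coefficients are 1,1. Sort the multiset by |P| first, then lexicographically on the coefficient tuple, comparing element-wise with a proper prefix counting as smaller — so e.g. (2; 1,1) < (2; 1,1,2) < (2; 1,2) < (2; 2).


Δ(Σ) — 9 vertices, 6 min non-faces:

  • {2,6}:  v_{2} + v_{6} = 0 ; sig = (2; —)
  • {3,5}:  v_{3} + v_{5} = v_{7} ; sig = (2; 1)
  • {4,6}:  v_{4} + v_{6} = v_{8} + v_{9} ; sig = (2; 1,1)
  • {1,4,7}:  v_{1} + v_{4} + v_{7} = v_{2} ; sig = (3; 1)
  • {2,8,9}:  v_{2} + v_{8} + v_{9} = v_{4} ; sig = (3; 1)
  • {1,7,8,9}:  v_{1} + v_{7} + v_{8} + v_{9} = 0 ; sig = (4; —)

Hence PRS(X_Σ) =
{ (2; —),  (2; 1),  (2; 1,1),  (3; 1) ×2,  (4; —) }


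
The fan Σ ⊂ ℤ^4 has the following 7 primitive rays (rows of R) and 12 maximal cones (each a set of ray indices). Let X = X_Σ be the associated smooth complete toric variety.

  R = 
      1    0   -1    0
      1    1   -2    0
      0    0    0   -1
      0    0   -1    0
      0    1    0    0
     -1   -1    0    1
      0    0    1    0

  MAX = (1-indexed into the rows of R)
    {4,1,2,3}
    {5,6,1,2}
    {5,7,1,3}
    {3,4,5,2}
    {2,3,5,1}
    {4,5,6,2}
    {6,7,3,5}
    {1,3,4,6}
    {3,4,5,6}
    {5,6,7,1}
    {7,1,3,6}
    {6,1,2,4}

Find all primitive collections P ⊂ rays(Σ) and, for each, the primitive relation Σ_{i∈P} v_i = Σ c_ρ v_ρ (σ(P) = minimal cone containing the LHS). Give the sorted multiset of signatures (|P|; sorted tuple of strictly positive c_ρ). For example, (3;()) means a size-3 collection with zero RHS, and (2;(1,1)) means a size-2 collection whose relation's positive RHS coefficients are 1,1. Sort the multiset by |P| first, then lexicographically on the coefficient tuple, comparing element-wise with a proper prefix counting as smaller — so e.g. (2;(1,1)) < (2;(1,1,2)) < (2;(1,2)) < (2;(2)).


The 5 primitive collections of Σ (r=7, n=4):

  {4,7}:  v_{4} + v_{7} = 0 — sig = (2;())
  {2,7}:  v_{2} + v_{7} = v_{1} + v_{5} — sig = (2;(1,1))
  {1,4,5}:  v_{1} + v_{4} + v_{5} = v_{2} — sig = (3;(1))
  {2,3,6}:  v_{2} + v_{3} + v_{6} = 2·v_{4} — sig = (3;(2))
  {1,3,5,6}:  v_{1} + v_{3} + v_{5} + v_{6} = v_{4} — sig = (4;(1))

Signatures (|P|; sorted positive RHS coefficients), sorted:
[(2;()), (2;(1,1)), (3;(1)), (3;(2)), (4;(1))]


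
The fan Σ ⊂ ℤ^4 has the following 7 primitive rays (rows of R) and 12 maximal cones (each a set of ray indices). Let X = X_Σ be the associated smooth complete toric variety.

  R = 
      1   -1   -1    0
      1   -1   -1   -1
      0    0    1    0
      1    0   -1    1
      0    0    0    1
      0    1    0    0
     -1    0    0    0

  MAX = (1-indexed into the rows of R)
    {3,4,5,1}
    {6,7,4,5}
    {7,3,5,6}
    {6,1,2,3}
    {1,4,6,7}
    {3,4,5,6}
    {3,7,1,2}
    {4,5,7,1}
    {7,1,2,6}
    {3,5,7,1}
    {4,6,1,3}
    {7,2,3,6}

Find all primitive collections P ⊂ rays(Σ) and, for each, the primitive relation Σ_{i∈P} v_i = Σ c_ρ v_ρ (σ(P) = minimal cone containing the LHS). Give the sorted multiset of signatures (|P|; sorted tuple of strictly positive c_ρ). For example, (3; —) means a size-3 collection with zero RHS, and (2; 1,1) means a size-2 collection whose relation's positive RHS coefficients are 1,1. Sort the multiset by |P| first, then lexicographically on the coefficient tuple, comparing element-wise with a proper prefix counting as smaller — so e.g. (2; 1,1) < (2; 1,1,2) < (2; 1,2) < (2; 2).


The 5 primitive collections of Σ (r=7, n=4):

  {2,5}:  v_{2} + v_{5} = v_{1}  so sig = (2; 1)
  {2,4}:  v_{2} + v_{4} = 2·v_{1} + v_{6}  so sig = (2; 1,2)
  {1,5,6}:  v_{1} + v_{5} + v_{6} = v_{4}  so sig = (3; 1)
  {3,4,7}:  v_{3} + v_{4} + v_{7} = v_{5}  so sig = (3; 1)
  {1,3,6,7}:  v_{1} + v_{3} + v_{6} + v_{7} = 0  so sig = (4; —)

Signatures (|P|; sorted positive RHS coefficients), sorted:
{ (2; 1),  (2; 1,2),  (3; 1) ×2,  (4; —) }


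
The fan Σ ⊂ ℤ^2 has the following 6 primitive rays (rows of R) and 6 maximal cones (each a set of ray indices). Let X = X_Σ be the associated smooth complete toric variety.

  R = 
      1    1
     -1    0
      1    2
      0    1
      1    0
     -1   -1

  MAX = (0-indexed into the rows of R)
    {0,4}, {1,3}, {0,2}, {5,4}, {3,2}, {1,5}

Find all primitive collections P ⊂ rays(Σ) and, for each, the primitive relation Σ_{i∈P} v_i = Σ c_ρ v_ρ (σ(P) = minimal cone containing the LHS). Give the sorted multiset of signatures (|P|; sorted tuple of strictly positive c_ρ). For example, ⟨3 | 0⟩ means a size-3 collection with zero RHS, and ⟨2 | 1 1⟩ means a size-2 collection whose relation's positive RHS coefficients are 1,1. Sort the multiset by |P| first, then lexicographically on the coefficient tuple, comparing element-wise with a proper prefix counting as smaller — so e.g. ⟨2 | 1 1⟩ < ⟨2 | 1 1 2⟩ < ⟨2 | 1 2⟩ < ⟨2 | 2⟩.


9 collections generate NE(X_Σ); each relation:

  P = {0,5}:  v_{0} + v_{5} = 0  so sig = ⟨2 | 0⟩
  P = {1,4}:  v_{1} + v_{4} = 0  so sig = ⟨2 | 0⟩
  P = {0,1}:  v_{0} + v_{1} = v_{3}  so sig = ⟨2 | 1⟩
  P = {0,3}:  v_{0} + v_{3} = v_{2}  so sig = ⟨2 | 1⟩
  P = {2,5}:  v_{2} + v_{5} = v_{3}  so sig = ⟨2 | 1⟩
  P = {3,4}:  v_{3} + v_{4} = v_{0}  so sig = ⟨2 | 1⟩
  P = {3,5}:  v_{3} + v_{5} = v_{1}  so sig = ⟨2 | 1⟩
  P = {1,2}:  v_{1} + v_{2} = 2·v_{3}  so sig = ⟨2 | 2⟩
  P = {2,4}:  v_{2} + v_{4} = 2·v_{0}  so sig = ⟨2 | 2⟩

Sorted signature multiset PRS(X):
[⟨2 | 0⟩, ⟨2 | 0⟩, ⟨2 | 1⟩, ⟨2 | 1⟩, ⟨2 | 1⟩, ⟨2 | 1⟩, ⟨2 | 1⟩, ⟨2 | 2⟩, ⟨2 | 2⟩]


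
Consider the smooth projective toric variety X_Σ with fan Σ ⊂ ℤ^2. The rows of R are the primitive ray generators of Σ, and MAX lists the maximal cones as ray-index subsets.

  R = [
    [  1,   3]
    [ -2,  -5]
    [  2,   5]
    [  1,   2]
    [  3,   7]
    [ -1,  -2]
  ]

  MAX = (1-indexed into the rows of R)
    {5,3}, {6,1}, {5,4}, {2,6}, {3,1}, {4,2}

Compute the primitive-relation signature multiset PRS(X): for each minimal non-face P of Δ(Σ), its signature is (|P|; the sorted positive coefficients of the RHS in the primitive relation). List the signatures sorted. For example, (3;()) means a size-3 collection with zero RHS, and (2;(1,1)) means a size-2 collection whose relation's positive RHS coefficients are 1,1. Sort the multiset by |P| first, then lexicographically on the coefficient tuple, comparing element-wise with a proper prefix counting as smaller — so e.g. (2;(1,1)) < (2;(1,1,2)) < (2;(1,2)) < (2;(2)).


Δ(Σ) — 6 vertices, 9 min non-faces:

  P={2,3}:  v_{2} + v_{3} = 0  ⟹  sig = (2;())
  P={4,6}:  v_{4} + v_{6} = 0  ⟹  sig = (2;())
  P={1,2}:  v_{1} + v_{2} = v_{6}  ⟹  sig = (2;(1))
  P={1,4}:  v_{1} + v_{4} = v_{3}  ⟹  sig = (2;(1))
  P={2,5}:  v_{2} + v_{5} = v_{4}  ⟹  sig = (2;(1))
  P={3,4}:  v_{3} + v_{4} = v_{5}  ⟹  sig = (2;(1))
  P={3,6}:  v_{3} + v_{6} = v_{1}  ⟹  sig = (2;(1))
  P={5,6}:  v_{5} + v_{6} = v_{3}  ⟹  sig = (2;(1))
  P={1,5}:  v_{1} + v_{5} = 2·v_{3}  ⟹  sig = (2;(2))

Signatures (|P|; sorted positive RHS coefficients), sorted:
[(2;()), (2;()), (2;(1)), (2;(1)), (2;(1)), (2;(1)), (2;(1)), (2;(1)), (2;(2))]


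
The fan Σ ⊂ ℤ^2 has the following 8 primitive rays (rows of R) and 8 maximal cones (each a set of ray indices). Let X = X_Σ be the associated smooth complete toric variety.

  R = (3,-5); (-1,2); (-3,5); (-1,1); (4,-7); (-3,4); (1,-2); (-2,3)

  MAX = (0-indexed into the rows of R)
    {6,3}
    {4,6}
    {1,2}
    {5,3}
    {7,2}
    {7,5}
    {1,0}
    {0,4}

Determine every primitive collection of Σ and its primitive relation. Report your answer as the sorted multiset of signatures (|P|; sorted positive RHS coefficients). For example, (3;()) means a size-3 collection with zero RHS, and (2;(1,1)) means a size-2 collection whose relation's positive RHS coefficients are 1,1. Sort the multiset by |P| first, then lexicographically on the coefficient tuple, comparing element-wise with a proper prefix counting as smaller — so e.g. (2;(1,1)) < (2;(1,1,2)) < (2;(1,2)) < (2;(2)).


20 collections generate NE(X_Σ); each relation:

  P = {0,2}:  v_{0} + v_{2} = 0  ⇒ sig = (2;())
  P = {1,6}:  v_{1} + v_{6} = 0  ⇒ sig = (2;())
  P = {0,6}:  v_{0} + v_{6} = v_{4}  ⇒ sig = (2;(1))
  P = {0,7}:  v_{0} + v_{7} = v_{6}  ⇒ sig = (2;(1))
  P = {1,3}:  v_{1} + v_{3} = v_{7}  ⇒ sig = (2;(1))
  P = {1,4}:  v_{1} + v_{4} = v_{0}  ⇒ sig = (2;(1))
  P = {1,7}:  v_{1} + v_{7} = v_{2}  ⇒ sig = (2;(1))
  P = {2,4}:  v_{2} + v_{4} = v_{6}  ⇒ sig = (2;(1))
  P = {2,6}:  v_{2} + v_{6} = v_{7}  ⇒ sig = (2;(1))
  P = {3,7}:  v_{3} + v_{7} = v_{5}  ⇒ sig = (2;(1))
  P = {6,7}:  v_{6} + v_{7} = v_{3}  ⇒ sig = (2;(1))
  P = {0,5}:  v_{0} + v_{5} = v_{3} + v_{6}  ⇒ sig = (2;(1,1))
  P = {4,5}:  v_{4} + v_{5} = v_{3} + 2·v_{6}  ⇒ sig = (2;(1,2))
  P = {0,3}:  v_{0} + v_{3} = 2·v_{6}  ⇒ sig = (2;(2))
  P = {1,5}:  v_{1} + v_{5} = 2·v_{7}  ⇒ sig = (2;(2))
  P = {2,3}:  v_{2} + v_{3} = 2·v_{7}  ⇒ sig = (2;(2))
  P = {4,7}:  v_{4} + v_{7} = 2·v_{6}  ⇒ sig = (2;(2))
  P = {5,6}:  v_{5} + v_{6} = 2·v_{3}  ⇒ sig = (2;(2))
  P = {2,5}:  v_{2} + v_{5} = 3·v_{7}  ⇒ sig = (2;(3))
  P = {3,4}:  v_{3} + v_{4} = 3·v_{6}  ⇒ sig = (2;(3))

Signatures (|P|; sorted positive RHS coefficients), sorted:
[(2;()), (2;()), (2;(1)), (2;(1)), (2;(1)), (2;(1)), (2;(1)), (2;(1)), (2;(1)), (2;(1)), (2;(1)), (2;(1,1)), (2;(1,2)), (2;(2)), (2;(2)), (2;(2)), (2;(2)), (2;(2)), (2;(3)), (2;(3))]
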